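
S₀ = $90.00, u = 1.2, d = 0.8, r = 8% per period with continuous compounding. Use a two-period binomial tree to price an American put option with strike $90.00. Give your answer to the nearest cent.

$5.48

Risk-neutral probability p = (e^0.08 − 0.8)/(1.2 − 0.8) = 0.2833/0.4000 = 0.7082
Terminal stock prices: S_uu = 129.6, S_ud = 86.4, S_dd = 57.6
Terminal payoffs (K − S): max(-39.6, 0) = 0, max(3.6, 0) = 3.6, max(32.4, 0) = 32.4
Node u (S = 108): continuation = e^(−0.08)·[0.7082·0.0000 + 0.2918·3.6000] = 0.9697; exercise value = 0.0000 ≤ continuation, so V_u = 0.9697
Node d (S = 72): continuation = e^(−0.08)·[0.7082·3.6000 + 0.2918·32.4000] = 11.0805; exercise value = 18.0000 > continuation, so V_d = 18.0000 (exercise)
Node 0 (S = 90): continuation = e^(−0.08)·[0.7082·0.9697 + 0.2918·18.0000] = 5.4822; exercise value = 0.0000 ≤ continuation, so V_0 = 5.4822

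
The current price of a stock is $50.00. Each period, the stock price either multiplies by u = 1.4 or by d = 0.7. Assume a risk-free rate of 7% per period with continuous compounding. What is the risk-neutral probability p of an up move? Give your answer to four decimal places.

Risk-neutral probability p = (e^0.07 − 0.7)/(1.4 − 0.7) = 0.3725/0.7000 = 0.5322

p = 0.5322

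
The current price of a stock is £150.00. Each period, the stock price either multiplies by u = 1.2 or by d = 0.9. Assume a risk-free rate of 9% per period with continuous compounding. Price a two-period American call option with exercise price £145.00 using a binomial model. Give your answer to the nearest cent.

Risk-neutral probability p = (e^0.09 − 0.9)/(1.2 − 0.9) = 0.1942/0.3000 = 0.6472
Terminal stock prices: S_uu = 216, S_ud = 162, S_dd = 121.5
Terminal payoffs (S − K): max(71, 0) = 71, max(17, 0) = 17, max(-23.5, 0) = 0
Node u (S = 180): continuation = e^(−0.09)·[0.6472·71.0000 + 0.3528·17.0000] = 47.4800; exercise value = 35.0000 ≤ continuation, so V_u = 47.4800
Node d (S = 135): continuation = e^(−0.09)·[0.6472·17.0000 + 0.3528·0.0000] = 10.0562; exercise value = 0.0000 ≤ continuation, so V_d = 10.0562
Node 0 (S = 150): continuation = e^(−0.09)·[0.6472·47.4800 + 0.3528·10.0562] = 31.3283; exercise value = 5.0000 ≤ continuation, so V_0 = 31.3283

£31.33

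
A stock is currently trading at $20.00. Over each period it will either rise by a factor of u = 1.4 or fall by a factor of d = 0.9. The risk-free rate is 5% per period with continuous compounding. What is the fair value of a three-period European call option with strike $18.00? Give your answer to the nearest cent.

$5.51

Risk-neutral probability p = (e^0.05 − 0.9)/(1.4 − 0.9) = 0.1513/0.5000 = 0.3025
Terminal stock prices: S_uuu = 54.88, S_uud = 35.28, S_udd = 22.68, S_ddd = 14.58
Terminal payoffs (S − K): max(36.88, 0) = 36.88, max(17.28, 0) = 17.28, max(4.68, 0) = 4.68, max(-3.42, 0) = 0
Node uu (S = 39.2): V_uu = e^(−0.05)·[0.3025·36.8800 + 0.6975·17.2800] = 22.0779
Node ud (S = 25.2): V_ud = e^(−0.05)·[0.3025·17.2800 + 0.6975·4.6800] = 8.0779
Node dd (S = 16.2): V_dd = e^(−0.05)·[0.3025·4.6800 + 0.6975·0.0000] = 1.3468
Node u (S = 28): V_u = e^(−0.05)·[0.3025·22.0779 + 0.6975·8.0779] = 11.7129
Node d (S = 18): V_d = e^(−0.05)·[0.3025·8.0779 + 0.6975·1.3468] = 3.2183
Node 0 (S = 20): V_0 = e^(−0.05)·[0.3025·11.7129 + 0.6975·3.2183] = 5.5060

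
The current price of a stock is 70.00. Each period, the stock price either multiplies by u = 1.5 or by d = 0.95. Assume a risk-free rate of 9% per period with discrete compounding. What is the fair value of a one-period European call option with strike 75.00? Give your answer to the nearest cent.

Risk-neutral probability p = (1 + 0.09 − 0.95)/(1.5 − 0.95) = 0.1400/0.5500 = 0.2545
Terminal stock prices: S_u = 105, S_d = 66.5
Terminal payoffs (S − K): max(30, 0) = 30, max(-8.5, 0) = 0
Node 0 (S = 70): V_0 = 1/1.09·[0.2545·30.0000 + 0.7455·0.0000] = 7.0058

7.01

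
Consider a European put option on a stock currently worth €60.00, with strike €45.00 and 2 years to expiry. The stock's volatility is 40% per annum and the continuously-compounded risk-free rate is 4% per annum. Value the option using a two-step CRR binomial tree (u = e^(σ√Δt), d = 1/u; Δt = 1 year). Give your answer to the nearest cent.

CRR parameters: u = e^(σ√Δt) = e^(0.4·√1) = 1.4918, d = 1/u = 0.6703
Per-period rate: rΔt = 0.04·1 = 0.04, so R = e^0.04 = 1.0408
Risk-neutral probability p = (e^0.04 − 0.6703)/(1.4918 − 0.6703) = 0.3705/0.8215 = 0.4510
Terminal stock prices: S_uu = 133.5, S_ud = 60, S_dd = 26.96
Terminal payoffs (K − S): max(-88.53, 0) = 0, max(-15, 0) = 0, max(18.04, 0) = 18.04
Node u (S = 89.51): V_u = e^(−0.04)·[0.4510·0.0000 + 0.5490·0.0000] = 0.0000
Node d (S = 40.22): V_d = e^(−0.04)·[0.4510·0.0000 + 0.5490·18.0403] = 9.5159
Node 0 (S = 60): V_0 = e^(−0.04)·[0.4510·0.0000 + 0.5490·9.5159] = 5.0195

€5.02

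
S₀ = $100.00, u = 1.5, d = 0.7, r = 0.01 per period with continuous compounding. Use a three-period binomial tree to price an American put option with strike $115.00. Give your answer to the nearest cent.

Risk-neutral probability p = (e^0.01 − 0.7)/(1.5 − 0.7) = 0.3101/0.8000 = 0.3876
Terminal stock prices: S_uuu = 337.5, S_uud = 157.5, S_udd = 73.5, S_ddd = 34.3
Terminal payoffs (K − S): max(-222.5, 0) = 0, max(-42.5, 0) = 0, max(41.5, 0) = 41.5, max(80.7, 0) = 80.7
Node uu (S = 225): continuation = e^(−0.01)·[0.3876·0.0000 + 0.6124·0.0000] = 0.0000; exercise value = 0.0000 ≤ continuation, so V_uu = 0.0000
Node ud (S = 105): continuation = e^(−0.01)·[0.3876·0.0000 + 0.6124·41.5000] = 25.1633; exercise value = 10.0000 ≤ continuation, so V_ud = 25.1633
Node dd (S = 49): continuation = e^(−0.01)·[0.3876·41.5000 + 0.6124·80.7000] = 64.8557; exercise value = 66.0000 > continuation, so V_dd = 66.0000 (exercise)
Node u (S = 150): continuation = e^(−0.01)·[0.3876·0.0000 + 0.6124·25.1633] = 15.2576; exercise value = 0.0000 ≤ continuation, so V_u = 15.2576
Node d (S = 70): continuation = e^(−0.01)·[0.3876·25.1633 + 0.6124·66.0000] = 49.6740; exercise value = 45.0000 ≤ continuation, so V_d = 49.6740
Node 0 (S = 100): continuation = e^(−0.01)·[0.3876·15.2576 + 0.6124·49.6740] = 35.9739; exercise value = 15.0000 ≤ continuation, so V_0 = 35.9739

$35.97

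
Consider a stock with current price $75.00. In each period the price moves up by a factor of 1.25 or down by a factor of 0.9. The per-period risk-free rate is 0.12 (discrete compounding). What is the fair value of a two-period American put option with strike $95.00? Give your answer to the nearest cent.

Risk-neutral probability p = (1 + 0.12 − 0.9)/(1.25 − 0.9) = 0.2200/0.3500 = 0.6286
Terminal stock prices: S_uu = 117.2, S_ud = 84.38, S_dd = 60.75
Terminal payoffs (K − S): max(-22.19, 0) = 0, max(10.62, 0) = 10.62, max(34.25, 0) = 34.25
Node u (S = 93.75): continuation = 1/1.12·[0.6286·0.0000 + 0.3714·10.6250] = 3.5236; exercise value = 1.2500 ≤ continuation, so V_u = 3.5236
Node d (S = 67.5): continuation = 1/1.12·[0.6286·10.6250 + 0.3714·34.2500] = 17.3214; exercise value = 27.5000 > continuation, so V_d = 27.5000 (exercise)
Node 0 (S = 75): continuation = 1/1.12·[0.6286·3.5236 + 0.3714·27.5000] = 11.0974; exercise value = 20.0000 > continuation, so V_0 = 20.0000 (exercise)

$20.00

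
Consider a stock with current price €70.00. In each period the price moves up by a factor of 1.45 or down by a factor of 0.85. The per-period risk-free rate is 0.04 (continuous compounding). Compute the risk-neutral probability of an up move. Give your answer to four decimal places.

Risk-neutral probability p = (e^0.04 − 0.85)/(1.45 − 0.85) = 0.1908/0.6000 = 0.3180

p = 0.3180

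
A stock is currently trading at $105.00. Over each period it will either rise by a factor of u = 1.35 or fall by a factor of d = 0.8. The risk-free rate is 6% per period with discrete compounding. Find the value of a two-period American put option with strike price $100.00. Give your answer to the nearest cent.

Risk-neutral probability p = (1 + 0.06 − 0.8)/(1.35 − 0.8) = 0.2600/0.5500 = 0.4727
Terminal stock prices: S_uu = 191.4, S_ud = 113.4, S_dd = 67.2
Terminal payoffs (K − S): max(-91.36, 0) = 0, max(-13.4, 0) = 0, max(32.8, 0) = 32.8
Node u (S = 141.8): continuation = 1/1.06·[0.4727·0.0000 + 0.5273·0.0000] = 0.0000; exercise value = 0.0000 ≤ continuation, so V_u = 0.0000
Node d (S = 84): continuation = 1/1.06·[0.4727·0.0000 + 0.5273·32.8000] = 16.3156; exercise value = 16.0000 ≤ continuation, so V_d = 16.3156
Node 0 (S = 105): continuation = 1/1.06·[0.4727·0.0000 + 0.5273·16.3156] = 8.1158; exercise value = 0.0000 ≤ continuation, so V_0 = 8.1158

$8.12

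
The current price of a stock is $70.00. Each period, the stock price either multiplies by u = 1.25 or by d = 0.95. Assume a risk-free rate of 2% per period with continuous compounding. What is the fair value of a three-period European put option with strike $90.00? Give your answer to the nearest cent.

Risk-neutral probability p = (e^0.02 − 0.95)/(1.25 − 0.95) = 0.0702/0.3000 = 0.2340
Terminal stock prices: S_uuu = 136.7, S_uud = 103.9, S_udd = 78.97, S_ddd = 60.02
Terminal payoffs (K − S): max(-46.72, 0) = 0, max(-13.91, 0) = 0, max(11.03, 0) = 11.03, max(29.98, 0) = 29.98
Node uu (S = 109.4): V_uu = e^(−0.02)·[0.2340·0.0000 + 0.7660·0.0000] = 0.0000
Node ud (S = 83.12): V_ud = e^(−0.02)·[0.2340·0.0000 + 0.7660·11.0312] = 8.2826
Node dd (S = 63.17): V_dd = e^(−0.02)·[0.2340·11.0312 + 0.7660·29.9838] = 25.0429
Node u (S = 87.5): V_u = e^(−0.02)·[0.2340·0.0000 + 0.7660·8.2826] = 6.2188
Node d (S = 66.5): V_d = e^(−0.02)·[0.2340·8.2826 + 0.7660·25.0429] = 20.7027
Node 0 (S = 70): V_0 = e^(−0.02)·[0.2340·6.2188 + 0.7660·20.7027] = 16.9705

$16.97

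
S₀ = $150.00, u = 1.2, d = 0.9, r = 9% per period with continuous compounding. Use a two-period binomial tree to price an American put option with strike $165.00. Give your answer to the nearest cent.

$15.00

Risk-neutral probability p = (e^0.09 − 0.9)/(1.2 − 0.9) = 0.1942/0.3000 = 0.6472
Terminal stock prices: S_uu = 216, S_ud = 162, S_dd = 121.5
Terminal payoffs (K − S): max(-51, 0) = 0, max(3, 0) = 3, max(43.5, 0) = 43.5
Node u (S = 180): continuation = e^(−0.09)·[0.6472·0.0000 + 0.3528·3.0000] = 0.9672; exercise value = 0.0000 ≤ continuation, so V_u = 0.9672
Node d (S = 135): continuation = e^(−0.09)·[0.6472·3.0000 + 0.3528·43.5000] = 15.7986; exercise value = 30.0000 > continuation, so V_d = 30.0000 (exercise)
Node 0 (S = 150): continuation = e^(−0.09)·[0.6472·0.9672 + 0.3528·30.0000] = 10.2439; exercise value = 15.0000 > continuation, so V_0 = 15.0000 (exercise)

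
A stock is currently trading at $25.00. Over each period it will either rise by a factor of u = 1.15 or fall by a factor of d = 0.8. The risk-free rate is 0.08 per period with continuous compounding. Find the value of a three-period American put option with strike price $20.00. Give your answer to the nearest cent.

$0.20

Risk-neutral probability p = (e^0.08 − 0.8)/(1.15 − 0.8) = 0.2833/0.3500 = 0.8094
Terminal stock prices: S_uuu = 38.02, S_uud = 26.45, S_udd = 18.4, S_ddd = 12.8
Terminal payoffs (K − S): max(-18.02, 0) = 0, max(-6.45, 0) = 0, max(1.6, 0) = 1.6, max(7.2, 0) = 7.2
Node uu (S = 33.06): continuation = e^(−0.08)·[0.8094·0.0000 + 0.1906·0.0000] = 0.0000; exercise value = 0.0000 ≤ continuation, so V_uu = 0.0000
Node ud (S = 23): continuation = e^(−0.08)·[0.8094·0.0000 + 0.1906·1.6000] = 0.2815; exercise value = 0.0000 ≤ continuation, so V_ud = 0.2815
Node dd (S = 16): continuation = e^(−0.08)·[0.8094·1.6000 + 0.1906·7.2000] = 2.4623; exercise value = 4.0000 > continuation, so V_dd = 4.0000 (exercise)
Node u (S = 28.75): continuation = e^(−0.08)·[0.8094·0.0000 + 0.1906·0.2815] = 0.0495; exercise value = 0.0000 ≤ continuation, so V_u = 0.0495
Node d (S = 20): continuation = e^(−0.08)·[0.8094·0.2815 + 0.1906·4.0000] = 0.9142; exercise value = 0.0000 ≤ continuation, so V_d = 0.9142
Node 0 (S = 25): continuation = e^(−0.08)·[0.8094·0.0495 + 0.1906·0.9142] = 0.1979; exercise value = 0.0000 ≤ continuation, so V_0 = 0.1979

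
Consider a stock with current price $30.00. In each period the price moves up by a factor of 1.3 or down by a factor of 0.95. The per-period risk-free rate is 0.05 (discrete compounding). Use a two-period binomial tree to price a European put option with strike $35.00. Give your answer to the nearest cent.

Risk-neutral probability p = (1 + 0.05 − 0.95)/(1.3 − 0.95) = 0.1000/0.3500 = 0.2857
Terminal stock prices: S_uu = 50.7, S_ud = 37.05, S_dd = 27.07
Terminal payoffs (K − S): max(-15.7, 0) = 0, max(-2.05, 0) = 0, max(7.925, 0) = 7.925
Node u (S = 39): V_u = 1/1.05·[0.2857·0.0000 + 0.7143·0.0000] = 0.0000
Node d (S = 28.5): V_d = 1/1.05·[0.2857·0.0000 + 0.7143·7.9250] = 5.3912
Node 0 (S = 30): V_0 = 1/1.05·[0.2857·0.0000 + 0.7143·5.3912] = 3.6675

$3.67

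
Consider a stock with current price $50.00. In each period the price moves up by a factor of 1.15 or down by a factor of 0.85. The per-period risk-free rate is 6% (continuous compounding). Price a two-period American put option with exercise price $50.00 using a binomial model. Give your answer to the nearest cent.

Risk-neutral probability p = (e^0.06 − 0.85)/(1.15 − 0.85) = 0.2118/0.3000 = 0.7061
Terminal stock prices: S_uu = 66.12, S_ud = 48.87, S_dd = 36.12
Terminal payoffs (K − S): max(-16.12, 0) = 0, max(1.125, 0) = 1.125, max(13.88, 0) = 13.88
Node u (S = 57.5): continuation = e^(−0.06)·[0.7061·0.0000 + 0.2939·1.1250] = 0.3114; exercise value = 0.0000 ≤ continuation, so V_u = 0.3114
Node d (S = 42.5): continuation = e^(−0.06)·[0.7061·1.1250 + 0.2939·13.8750] = 4.5882; exercise value = 7.5000 > continuation, so V_d = 7.5000 (exercise)
Node 0 (S = 50): continuation = e^(−0.06)·[0.7061·0.3114 + 0.2939·7.5000] = 2.2828; exercise value = 0.0000 ≤ continuation, so V_0 = 2.2828

$2.28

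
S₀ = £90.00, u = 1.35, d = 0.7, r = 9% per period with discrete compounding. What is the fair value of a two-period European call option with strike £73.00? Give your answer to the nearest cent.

£32.45

Risk-neutral probability p = (1 + 0.09 − 0.7)/(1.35 − 0.7) = 0.3900/0.6500 = 0.6000
Terminal stock prices: S_uu = 164, S_ud = 85.05, S_dd = 44.1
Terminal payoffs (S − K): max(91.03, 0) = 91.03, max(12.05, 0) = 12.05, max(-28.9, 0) = 0
Node u (S = 121.5): V_u = 1/1.09·[0.6000·91.0250 + 0.4000·12.0500] = 54.5275
Node d (S = 63): V_d = 1/1.09·[0.6000·12.0500 + 0.4000·0.0000] = 6.6330
Node 0 (S = 90): V_0 = 1/1.09·[0.6000·54.5275 + 0.4000·6.6330] = 32.4493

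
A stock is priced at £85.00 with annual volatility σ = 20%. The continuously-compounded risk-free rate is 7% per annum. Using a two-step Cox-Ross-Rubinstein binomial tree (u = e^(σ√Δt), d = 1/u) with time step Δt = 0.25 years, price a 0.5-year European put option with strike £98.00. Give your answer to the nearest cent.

£11.41

CRR parameters: u = e^(σ√Δt) = e^(0.2·√0.25) = 1.1052, d = 1/u = 0.9048
Per-period rate: rΔt = 0.07·0.25 = 0.0175, so R = e^0.0175 = 1.0177
Risk-neutral probability p = (e^0.0175 − 0.9048)/(1.1052 − 0.9048) = 0.1128/0.2003 = 0.5631
Terminal stock prices: S_uu = 103.8, S_ud = 85, S_dd = 69.59
Terminal payoffs (K − S): max(-5.819, 0) = 0, max(13, 0) = 13, max(28.41, 0) = 28.41
Node u (S = 93.94): V_u = e^(−0.0175)·[0.5631·0.0000 + 0.4369·13.0000] = 5.5806
Node d (S = 76.91): V_d = e^(−0.0175)·[0.5631·13.0000 + 0.4369·28.4079] = 19.3887
Node 0 (S = 85): V_0 = e^(−0.0175)·[0.5631·5.5806 + 0.4369·19.3887] = 11.4113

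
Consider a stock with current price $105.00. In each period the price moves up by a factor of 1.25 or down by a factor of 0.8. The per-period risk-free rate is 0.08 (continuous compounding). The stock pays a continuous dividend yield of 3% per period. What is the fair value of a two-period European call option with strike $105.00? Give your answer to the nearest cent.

$15.69

Per-period risk-free factor R = e^0.08 = 1.0833; dividend-adjusted growth = e^(0.08−0.03) = 1.0513.
Risk-neutral probability p = (1.0513 − 0.8)/(1.25 − 0.8) = 0.2513/0.4500 = 0.5584
Terminal stock prices: S_uu = 164.1, S_ud = 105, S_dd = 67.2
Terminal payoffs (S − K): max(59.06, 0) = 59.06, max(0, 0) = 0, max(-37.8, 0) = 0
Node u (S = 131.2): V_u = e^(−0.08)·[0.5584·59.0625 + 0.4416·0.0000] = 30.4438
Node d (S = 84): V_d = e^(−0.08)·[0.5584·0.0000 + 0.4416·0.0000] = 0.0000
Node 0 (S = 105): V_0 = e^(−0.08)·[0.5584·30.4438 + 0.4416·0.0000] = 15.6922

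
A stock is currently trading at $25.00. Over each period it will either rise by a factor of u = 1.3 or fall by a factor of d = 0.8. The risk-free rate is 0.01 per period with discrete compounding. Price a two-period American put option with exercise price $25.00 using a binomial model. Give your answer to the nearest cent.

$2.97

Risk-neutral probability p = (1 + 0.01 − 0.8)/(1.3 − 0.8) = 0.2100/0.5000 = 0.4200
Terminal stock prices: S_uu = 42.25, S_ud = 26, S_dd = 16
Terminal payoffs (K − S): max(-17.25, 0) = 0, max(-1, 0) = 0, max(9, 0) = 9
Node u (S = 32.5): continuation = 1/1.01·[0.4200·0.0000 + 0.5800·0.0000] = 0.0000; exercise value = 0.0000 ≤ continuation, so V_u = 0.0000
Node d (S = 20): continuation = 1/1.01·[0.4200·0.0000 + 0.5800·9.0000] = 5.1683; exercise value = 5.0000 ≤ continuation, so V_d = 5.1683
Node 0 (S = 25): continuation = 1/1.01·[0.4200·0.0000 + 0.5800·5.1683] = 2.9679; exercise value = 0.0000 ≤ continuation, so V_0 = 2.9679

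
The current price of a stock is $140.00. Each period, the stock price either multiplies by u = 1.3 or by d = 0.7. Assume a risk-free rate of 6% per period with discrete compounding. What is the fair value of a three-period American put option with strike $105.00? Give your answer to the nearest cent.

$7.73

Risk-neutral probability p = (1 + 0.06 − 0.7)/(1.3 − 0.7) = 0.3600/0.6000 = 0.6000
Terminal stock prices: S_uuu = 307.6, S_uud = 165.6, S_udd = 89.18, S_ddd = 48.02
Terminal payoffs (K − S): max(-202.6, 0) = 0, max(-60.62, 0) = 0, max(15.82, 0) = 15.82, max(56.98, 0) = 56.98
Node uu (S = 236.6): continuation = 1/1.06·[0.6000·0.0000 + 0.4000·0.0000] = 0.0000; exercise value = 0.0000 ≤ continuation, so V_uu = 0.0000
Node ud (S = 127.4): continuation = 1/1.06·[0.6000·0.0000 + 0.4000·15.8200] = 5.9698; exercise value = 0.0000 ≤ continuation, so V_ud = 5.9698
Node dd (S = 68.6): continuation = 1/1.06·[0.6000·15.8200 + 0.4000·56.9800] = 30.4566; exercise value = 36.4000 > continuation, so V_dd = 36.4000 (exercise)
Node u (S = 182): continuation = 1/1.06·[0.6000·0.0000 + 0.4000·5.9698] = 2.2528; exercise value = 0.0000 ≤ continuation, so V_u = 2.2528
Node d (S = 98): continuation = 1/1.06·[0.6000·5.9698 + 0.4000·36.4000] = 17.1150; exercise value = 7.0000 ≤ continuation, so V_d = 17.1150
Node 0 (S = 140): continuation = 1/1.06·[0.6000·2.2528 + 0.4000·17.1150] = 7.7336; exercise value = 0.0000 ≤ continuation, so V_0 = 7.7336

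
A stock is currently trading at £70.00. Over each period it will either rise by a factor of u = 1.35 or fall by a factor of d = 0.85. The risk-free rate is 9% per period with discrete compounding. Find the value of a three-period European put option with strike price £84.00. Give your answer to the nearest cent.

Risk-neutral probability p = (1 + 0.09 − 0.85)/(1.35 − 0.85) = 0.2400/0.5000 = 0.4800
Terminal stock prices: S_uuu = 172.2, S_uud = 108.4, S_udd = 68.28, S_ddd = 42.99
Terminal payoffs (K − S): max(-88.23, 0) = 0, max(-24.44, 0) = 0, max(15.72, 0) = 15.72, max(41.01, 0) = 41.01
Node uu (S = 127.6): V_uu = 1/1.09·[0.4800·0.0000 + 0.5200·0.0000] = 0.0000
Node ud (S = 80.33): V_ud = 1/1.09·[0.4800·0.0000 + 0.5200·15.7238] = 7.5012
Node dd (S = 50.57): V_dd = 1/1.09·[0.4800·15.7238 + 0.5200·41.0113] = 26.4892
Node u (S = 94.5): V_u = 1/1.09·[0.4800·0.0000 + 0.5200·7.5012] = 3.5786
Node d (S = 59.5): V_d = 1/1.09·[0.4800·7.5012 + 0.5200·26.4892] = 15.9404
Node 0 (S = 70): V_0 = 1/1.09·[0.4800·3.5786 + 0.5200·15.9404] = 9.1805

£9.18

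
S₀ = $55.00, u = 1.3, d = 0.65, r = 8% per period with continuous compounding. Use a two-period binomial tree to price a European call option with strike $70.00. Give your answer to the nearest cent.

Risk-neutral probability p = (e^0.08 − 0.65)/(1.3 − 0.65) = 0.4333/0.6500 = 0.6666
Terminal stock prices: S_uu = 92.95, S_ud = 46.48, S_dd = 23.24
Terminal payoffs (S − K): max(22.95, 0) = 22.95, max(-23.52, 0) = 0, max(-46.76, 0) = 0
Node u (S = 71.5): V_u = e^(−0.08)·[0.6666·22.9500 + 0.3334·0.0000] = 14.1222
Node d (S = 35.75): V_d = e^(−0.08)·[0.6666·0.0000 + 0.3334·0.0000] = 0.0000
Node 0 (S = 55): V_0 = e^(−0.08)·[0.6666·14.1222 + 0.3334·0.0000] = 8.6900

$8.69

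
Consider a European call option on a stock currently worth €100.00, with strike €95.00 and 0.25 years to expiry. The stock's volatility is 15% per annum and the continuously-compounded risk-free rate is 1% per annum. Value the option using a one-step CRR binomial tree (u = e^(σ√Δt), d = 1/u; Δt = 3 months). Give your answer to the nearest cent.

€6.35

CRR parameters: u = e^(σ√Δt) = e^(0.15·√0.25) = 1.0779, d = 1/u = 0.9277
Per-period rate: rΔt = 0.01·0.25 = 0.0025, so R = e^0.0025 = 1.0025
Risk-neutral probability p = (e^0.0025 − 0.9277)/(1.0779 − 0.9277) = 0.0748/0.1501 = 0.4979
Terminal stock prices: S_u = 107.8, S_d = 92.77
Terminal payoffs (S − K): max(12.79, 0) = 12.79, max(-2.226, 0) = 0
Node 0 (S = 100): V_0 = e^(−0.0025)·[0.4979·12.7884 + 0.5021·0.0000] = 6.3518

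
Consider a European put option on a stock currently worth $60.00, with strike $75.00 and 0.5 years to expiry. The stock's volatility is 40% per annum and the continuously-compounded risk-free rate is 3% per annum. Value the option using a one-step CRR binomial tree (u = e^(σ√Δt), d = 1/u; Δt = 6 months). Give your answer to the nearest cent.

CRR parameters: u = e^(σ√Δt) = e^(0.4·√0.5) = 1.3269, d = 1/u = 0.7536
Per-period rate: rΔt = 0.03·0.5 = 0.015, so R = e^0.015 = 1.0151
Risk-neutral probability p = (e^0.015 − 0.7536)/(1.3269 − 0.7536) = 0.2615/0.5733 = 0.4561
Terminal stock prices: S_u = 79.61, S_d = 45.22
Terminal payoffs (K − S): max(-4.614, 0) = 0, max(29.78, 0) = 29.78
Node 0 (S = 60): V_0 = e^(−0.015)·[0.4561·0.0000 + 0.5439·29.7817] = 15.9565

$15.96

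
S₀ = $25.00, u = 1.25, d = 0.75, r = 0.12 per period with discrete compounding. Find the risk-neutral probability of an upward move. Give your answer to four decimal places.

Risk-neutral probability p = (1 + 0.12 − 0.75)/(1.25 − 0.75) = 0.3700/0.5000 = 0.7400

p = 0.7400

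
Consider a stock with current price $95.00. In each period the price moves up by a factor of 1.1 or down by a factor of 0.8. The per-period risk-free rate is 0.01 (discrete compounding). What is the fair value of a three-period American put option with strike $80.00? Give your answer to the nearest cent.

$3.30

Risk-neutral probability p = (1 + 0.01 − 0.8)/(1.1 − 0.8) = 0.2100/0.3000 = 0.7000
Terminal stock prices: S_uuu = 126.4, S_uud = 91.96, S_udd = 66.88, S_ddd = 48.64
Terminal payoffs (K − S): max(-46.45, 0) = 0, max(-11.96, 0) = 0, max(13.12, 0) = 13.12, max(31.36, 0) = 31.36
Node uu (S = 115): continuation = 1/1.01·[0.7000·0.0000 + 0.3000·0.0000] = 0.0000; exercise value = 0.0000 ≤ continuation, so V_uu = 0.0000
Node ud (S = 83.6): continuation = 1/1.01·[0.7000·0.0000 + 0.3000·13.1200] = 3.8970; exercise value = 0.0000 ≤ continuation, so V_ud = 3.8970
Node dd (S = 60.8): continuation = 1/1.01·[0.7000·13.1200 + 0.3000·31.3600] = 18.4079; exercise value = 19.2000 > continuation, so V_dd = 19.2000 (exercise)
Node u (S = 104.5): continuation = 1/1.01·[0.7000·0.0000 + 0.3000·3.8970] = 1.1575; exercise value = 0.0000 ≤ continuation, so V_u = 1.1575
Node d (S = 76): continuation = 1/1.01·[0.7000·3.8970 + 0.3000·19.2000] = 8.4039; exercise value = 4.0000 ≤ continuation, so V_d = 8.4039
Node 0 (S = 95): continuation = 1/1.01·[0.7000·1.1575 + 0.3000·8.4039] = 3.2985; exercise value = 0.0000 ≤ continuation, so V_0 = 3.2985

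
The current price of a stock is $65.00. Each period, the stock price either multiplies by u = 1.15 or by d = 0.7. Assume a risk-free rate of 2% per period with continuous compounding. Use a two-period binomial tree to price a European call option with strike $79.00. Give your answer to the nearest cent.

Risk-neutral probability p = (e^0.02 − 0.7)/(1.15 − 0.7) = 0.3202/0.4500 = 0.7116
Terminal stock prices: S_uu = 85.96, S_ud = 52.32, S_dd = 31.85
Terminal payoffs (S − K): max(6.962, 0) = 6.962, max(-26.68, 0) = 0, max(-47.15, 0) = 0
Node u (S = 74.75): V_u = e^(−0.02)·[0.7116·6.9625 + 0.2884·0.0000] = 4.8561
Node d (S = 45.5): V_d = e^(−0.02)·[0.7116·0.0000 + 0.2884·0.0000] = 0.0000
Node 0 (S = 65): V_0 = e^(−0.02)·[0.7116·4.8561 + 0.2884·0.0000] = 3.3870

$3.39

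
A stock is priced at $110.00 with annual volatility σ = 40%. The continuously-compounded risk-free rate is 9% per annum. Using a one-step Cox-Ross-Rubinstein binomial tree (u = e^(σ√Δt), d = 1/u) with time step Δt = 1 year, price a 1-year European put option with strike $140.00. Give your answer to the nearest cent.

$29.31

CRR parameters: u = e^(σ√Δt) = e^(0.4·√1) = 1.4918, d = 1/u = 0.6703
Per-period rate: rΔt = 0.09·1 = 0.09, so R = e^0.09 = 1.0942
Risk-neutral probability p = (e^0.09 − 0.6703)/(1.4918 − 0.6703) = 0.4239/0.8215 = 0.5159
Terminal stock prices: S_u = 164.1, S_d = 73.74
Terminal payoffs (K − S): max(-24.1, 0) = 0, max(66.26, 0) = 66.26
Node 0 (S = 110): V_0 = e^(−0.09)·[0.5159·0.0000 + 0.4841·66.2648] = 29.3149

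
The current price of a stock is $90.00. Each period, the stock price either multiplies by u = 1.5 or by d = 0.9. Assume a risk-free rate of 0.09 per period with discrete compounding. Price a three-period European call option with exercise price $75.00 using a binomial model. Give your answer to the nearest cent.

$34.40

Risk-neutral probability p = (1 + 0.09 − 0.9)/(1.5 − 0.9) = 0.1900/0.6000 = 0.3167
Terminal stock prices: S_uuu = 303.8, S_uud = 182.2, S_udd = 109.4, S_ddd = 65.61
Terminal payoffs (S − K): max(228.8, 0) = 228.8, max(107.2, 0) = 107.2, max(34.35, 0) = 34.35, max(-9.39, 0) = 0
Node uu (S = 202.5): V_uu = 1/1.09·[0.3167·228.7500 + 0.6833·107.2500] = 133.6927
Node ud (S = 121.5): V_ud = 1/1.09·[0.3167·107.2500 + 0.6833·34.3500] = 52.6927
Node dd (S = 72.9): V_dd = 1/1.09·[0.3167·34.3500 + 0.6833·0.0000] = 9.9794
Node u (S = 135): V_u = 1/1.09·[0.3167·133.6927 + 0.6833·52.6927] = 71.8740
Node d (S = 81): V_d = 1/1.09·[0.3167·52.6927 + 0.6833·9.9794] = 21.5644
Node 0 (S = 90): V_0 = 1/1.09·[0.3167·71.8740 + 0.6833·21.5644] = 34.3998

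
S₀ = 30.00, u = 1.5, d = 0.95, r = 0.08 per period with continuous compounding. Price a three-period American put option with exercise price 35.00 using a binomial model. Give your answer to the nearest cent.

5.00

Risk-neutral probability p = (e^0.08 − 0.95)/(1.5 − 0.95) = 0.1333/0.5500 = 0.2423
Terminal stock prices: S_uuu = 101.2, S_uud = 64.12, S_udd = 40.61, S_ddd = 25.72
Terminal payoffs (K − S): max(-66.25, 0) = 0, max(-29.12, 0) = 0, max(-5.612, 0) = 0, max(9.279, 0) = 9.279
Node uu (S = 67.5): continuation = e^(−0.08)·[0.2423·0.0000 + 0.7577·0.0000] = 0.0000; exercise value = 0.0000 ≤ continuation, so V_uu = 0.0000
Node ud (S = 42.75): continuation = e^(−0.08)·[0.2423·0.0000 + 0.7577·0.0000] = 0.0000; exercise value = 0.0000 ≤ continuation, so V_ud = 0.0000
Node dd (S = 27.07): continuation = e^(−0.08)·[0.2423·0.0000 + 0.7577·9.2788] = 6.4896; exercise value = 7.9250 > continuation, so V_dd = 7.9250 (exercise)
Node u (S = 45): continuation = e^(−0.08)·[0.2423·0.0000 + 0.7577·0.0000] = 0.0000; exercise value = 0.0000 ≤ continuation, so V_u = 0.0000
Node d (S = 28.5): continuation = e^(−0.08)·[0.2423·0.0000 + 0.7577·7.9250] = 5.5428; exercise value = 6.5000 > continuation, so V_d = 6.5000 (exercise)
Node 0 (S = 30): continuation = e^(−0.08)·[0.2423·0.0000 + 0.7577·6.5000] = 4.5462; exercise value = 5.0000 > continuation, so V_0 = 5.0000 (exercise)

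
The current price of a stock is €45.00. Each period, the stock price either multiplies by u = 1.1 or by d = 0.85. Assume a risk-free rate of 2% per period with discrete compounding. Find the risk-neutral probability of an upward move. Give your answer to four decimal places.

Risk-neutral probability p = (1 + 0.02 − 0.85)/(1.1 − 0.85) = 0.1700/0.2500 = 0.6800

p = 0.6800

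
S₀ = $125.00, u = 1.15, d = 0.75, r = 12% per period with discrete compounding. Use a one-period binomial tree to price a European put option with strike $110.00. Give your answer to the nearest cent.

$1.09

Risk-neutral probability p = (1 + 0.12 − 0.75)/(1.15 − 0.75) = 0.3700/0.4000 = 0.9250
Terminal stock prices: S_u = 143.8, S_d = 93.75
Terminal payoffs (K − S): max(-33.75, 0) = 0, max(16.25, 0) = 16.25
Node 0 (S = 125): V_0 = 1/1.12·[0.9250·0.0000 + 0.0750·16.2500] = 1.0882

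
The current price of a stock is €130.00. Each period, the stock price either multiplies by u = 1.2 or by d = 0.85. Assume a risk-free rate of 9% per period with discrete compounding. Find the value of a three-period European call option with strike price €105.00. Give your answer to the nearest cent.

Risk-neutral probability p = (1 + 0.09 − 0.85)/(1.2 − 0.85) = 0.2400/0.3500 = 0.6857
Terminal stock prices: S_uuu = 224.6, S_uud = 159.1, S_udd = 112.7, S_ddd = 79.84
Terminal payoffs (S − K): max(119.6, 0) = 119.6, max(54.12, 0) = 54.12, max(7.71, 0) = 7.71, max(-25.16, 0) = 0
Node uu (S = 187.2): V_uu = 1/1.09·[0.6857·119.6400 + 0.3143·54.1200] = 90.8697
Node ud (S = 132.6): V_ud = 1/1.09·[0.6857·54.1200 + 0.3143·7.7100] = 36.2697
Node dd (S = 93.92): V_dd = 1/1.09·[0.6857·7.7100 + 0.3143·0.0000] = 4.8503
Node u (S = 156): V_u = 1/1.09·[0.6857·90.8697 + 0.3143·36.2697] = 67.6236
Node d (S = 110.5): V_d = 1/1.09·[0.6857·36.2697 + 0.3143·4.8503] = 24.2156
Node 0 (S = 130): V_0 = 1/1.09·[0.6857·67.6236 + 0.3143·24.2156] = 49.5239

€49.52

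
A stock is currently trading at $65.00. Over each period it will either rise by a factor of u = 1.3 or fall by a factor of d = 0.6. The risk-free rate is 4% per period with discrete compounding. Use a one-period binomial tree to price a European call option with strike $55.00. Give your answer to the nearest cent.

$17.83

Risk-neutral probability p = (1 + 0.04 − 0.6)/(1.3 − 0.6) = 0.4400/0.7000 = 0.6286
Terminal stock prices: S_u = 84.5, S_d = 39
Terminal payoffs (S − K): max(29.5, 0) = 29.5, max(-16, 0) = 0
Node 0 (S = 65): V_0 = 1/1.04·[0.6286·29.5000 + 0.3714·0.0000] = 17.8297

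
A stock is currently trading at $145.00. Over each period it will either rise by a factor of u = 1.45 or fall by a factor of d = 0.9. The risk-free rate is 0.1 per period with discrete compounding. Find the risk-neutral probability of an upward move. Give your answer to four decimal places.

Risk-neutral probability p = (1 + 0.1 − 0.9)/(1.45 − 0.9) = 0.2000/0.5500 = 0.3636

p = 0.3636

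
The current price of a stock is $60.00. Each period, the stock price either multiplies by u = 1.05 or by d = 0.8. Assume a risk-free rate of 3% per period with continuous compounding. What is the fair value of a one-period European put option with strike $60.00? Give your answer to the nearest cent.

Risk-neutral probability p = (e^0.03 − 0.8)/(1.05 − 0.8) = 0.2305/0.2500 = 0.9218
Terminal stock prices: S_u = 63, S_d = 48
Terminal payoffs (K − S): max(-3, 0) = 0, max(12, 0) = 12
Node 0 (S = 60): V_0 = e^(−0.03)·[0.9218·0.0000 + 0.0782·12.0000] = 0.9105

$0.91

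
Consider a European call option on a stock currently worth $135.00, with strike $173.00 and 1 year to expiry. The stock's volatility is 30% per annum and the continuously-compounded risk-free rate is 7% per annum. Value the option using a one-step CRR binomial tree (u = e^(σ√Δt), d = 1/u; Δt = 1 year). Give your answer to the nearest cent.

$4.69

CRR parameters: u = e^(σ√Δt) = e^(0.3·√1) = 1.3499, d = 1/u = 0.7408
Per-period rate: rΔt = 0.07·1 = 0.07, so R = e^0.07 = 1.0725
Risk-neutral probability p = (e^0.07 − 0.7408)/(1.3499 − 0.7408) = 0.3317/0.6090 = 0.5446
Terminal stock prices: S_u = 182.2, S_d = 100
Terminal payoffs (S − K): max(9.231, 0) = 9.231, max(-72.99, 0) = 0
Node 0 (S = 135): V_0 = e^(−0.07)·[0.5446·9.2309 + 0.4554·0.0000] = 4.6874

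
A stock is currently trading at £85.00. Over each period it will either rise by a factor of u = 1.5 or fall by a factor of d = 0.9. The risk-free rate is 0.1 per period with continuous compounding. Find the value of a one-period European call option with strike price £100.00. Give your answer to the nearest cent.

Risk-neutral probability p = (e^0.1 − 0.9)/(1.5 − 0.9) = 0.2052/0.6000 = 0.3420
Terminal stock prices: S_u = 127.5, S_d = 76.5
Terminal payoffs (S − K): max(27.5, 0) = 27.5, max(-23.5, 0) = 0
Node 0 (S = 85): V_0 = e^(−0.1)·[0.3420·27.5000 + 0.6580·0.0000] = 8.5088

£8.51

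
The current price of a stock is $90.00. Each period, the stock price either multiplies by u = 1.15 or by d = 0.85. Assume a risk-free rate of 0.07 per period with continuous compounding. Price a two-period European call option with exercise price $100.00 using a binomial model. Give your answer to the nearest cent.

$9.10

Risk-neutral probability p = (e^0.07 − 0.85)/(1.15 − 0.85) = 0.2225/0.3000 = 0.7417
Terminal stock prices: S_uu = 119, S_ud = 87.97, S_dd = 65.02
Terminal payoffs (S − K): max(19.02, 0) = 19.02, max(-12.03, 0) = 0, max(-34.98, 0) = 0
Node u (S = 103.5): V_u = e^(−0.07)·[0.7417·19.0250 + 0.2583·0.0000] = 13.1568
Node d (S = 76.5): V_d = e^(−0.07)·[0.7417·0.0000 + 0.2583·0.0000] = 0.0000
Node 0 (S = 90): V_0 = e^(−0.07)·[0.7417·13.1568 + 0.2583·0.0000] = 9.0986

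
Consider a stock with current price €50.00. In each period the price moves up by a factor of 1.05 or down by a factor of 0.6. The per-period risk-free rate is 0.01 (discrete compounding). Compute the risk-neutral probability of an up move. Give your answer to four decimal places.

p = 0.9111

Risk-neutral probability p = (1 + 0.01 − 0.6)/(1.05 − 0.6) = 0.4100/0.4500 = 0.9111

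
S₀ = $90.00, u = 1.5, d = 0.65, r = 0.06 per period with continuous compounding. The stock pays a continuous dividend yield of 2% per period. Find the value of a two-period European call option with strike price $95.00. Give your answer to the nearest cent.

Per-period risk-free factor R = e^0.06 = 1.0618; dividend-adjusted growth = e^(0.06−0.02) = 1.0408.
Risk-neutral probability p = (1.0408 − 0.65)/(1.5 − 0.65) = 0.3908/0.8500 = 0.4598
Terminal stock prices: S_uu = 202.5, S_ud = 87.75, S_dd = 38.03
Terminal payoffs (S − K): max(107.5, 0) = 107.5, max(-7.25, 0) = 0, max(-56.97, 0) = 0
Node u (S = 135): V_u = e^(−0.06)·[0.4598·107.5000 + 0.5402·0.0000] = 46.5477
Node d (S = 58.5): V_d = e^(−0.06)·[0.4598·0.0000 + 0.5402·0.0000] = 0.0000
Node 0 (S = 90): V_0 = e^(−0.06)·[0.4598·46.5477 + 0.5402·0.0000] = 20.1553

$20.16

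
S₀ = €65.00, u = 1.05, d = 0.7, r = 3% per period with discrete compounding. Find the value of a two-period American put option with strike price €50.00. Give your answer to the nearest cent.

Risk-neutral probability p = (1 + 0.03 − 0.7)/(1.05 − 0.7) = 0.3300/0.3500 = 0.9429
Terminal stock prices: S_uu = 71.66, S_ud = 47.77, S_dd = 31.85
Terminal payoffs (K − S): max(-21.66, 0) = 0, max(2.225, 0) = 2.225, max(18.15, 0) = 18.15
Node u (S = 68.25): continuation = 1/1.03·[0.9429·0.0000 + 0.0571·2.2250] = 0.1234; exercise value = 0.0000 ≤ continuation, so V_u = 0.1234
Node d (S = 45.5): continuation = 1/1.03·[0.9429·2.2250 + 0.0571·18.1500] = 3.0437; exercise value = 4.5000 > continuation, so V_d = 4.5000 (exercise)
Node 0 (S = 65): continuation = 1/1.03·[0.9429·0.1234 + 0.0571·4.5000] = 0.3626; exercise value = 0.0000 ≤ continuation, so V_0 = 0.3626

€0.36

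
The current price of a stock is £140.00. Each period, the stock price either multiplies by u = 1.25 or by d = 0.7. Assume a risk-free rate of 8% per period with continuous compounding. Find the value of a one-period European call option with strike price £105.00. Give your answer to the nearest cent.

£45.03

Risk-neutral probability p = (e^0.08 − 0.7)/(1.25 − 0.7) = 0.3833/0.5500 = 0.6969
Terminal stock prices: S_u = 175, S_d = 98
Terminal payoffs (S − K): max(70, 0) = 70, max(-7, 0) = 0
Node 0 (S = 140): V_0 = e^(−0.08)·[0.6969·70.0000 + 0.3031·0.0000] = 45.0315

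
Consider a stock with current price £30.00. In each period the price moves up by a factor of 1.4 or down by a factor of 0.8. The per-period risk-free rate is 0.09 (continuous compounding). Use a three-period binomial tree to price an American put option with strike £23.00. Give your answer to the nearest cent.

£0.82

Risk-neutral probability p = (e^0.09 − 0.8)/(1.4 − 0.8) = 0.2942/0.6000 = 0.4903
Terminal stock prices: S_uuu = 82.32, S_uud = 47.04, S_udd = 26.88, S_ddd = 15.36
Terminal payoffs (K − S): max(-59.32, 0) = 0, max(-24.04, 0) = 0, max(-3.88, 0) = 0, max(7.64, 0) = 7.64
Node uu (S = 58.8): continuation = e^(−0.09)·[0.4903·0.0000 + 0.5097·0.0000] = 0.0000; exercise value = 0.0000 ≤ continuation, so V_uu = 0.0000
Node ud (S = 33.6): continuation = e^(−0.09)·[0.4903·0.0000 + 0.5097·0.0000] = 0.0000; exercise value = 0.0000 ≤ continuation, so V_ud = 0.0000
Node dd (S = 19.2): continuation = e^(−0.09)·[0.4903·0.0000 + 0.5097·7.6400] = 3.5590; exercise value = 3.8000 > continuation, so V_dd = 3.8000 (exercise)
Node u (S = 42): continuation = e^(−0.09)·[0.4903·0.0000 + 0.5097·0.0000] = 0.0000; exercise value = 0.0000 ≤ continuation, so V_u = 0.0000
Node d (S = 24): continuation = e^(−0.09)·[0.4903·0.0000 + 0.5097·3.8000] = 1.7702; exercise value = 0.0000 ≤ continuation, so V_d = 1.7702
Node 0 (S = 30): continuation = e^(−0.09)·[0.4903·0.0000 + 0.5097·1.7702] = 0.8246; exercise value = 0.0000 ≤ continuation, so V_0 = 0.8246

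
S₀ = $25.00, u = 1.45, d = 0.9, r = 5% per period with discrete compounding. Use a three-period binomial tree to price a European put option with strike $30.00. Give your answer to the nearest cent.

$4.15

Risk-neutral probability p = (1 + 0.05 − 0.9)/(1.45 − 0.9) = 0.1500/0.5500 = 0.2727
Terminal stock prices: S_uuu = 76.22, S_uud = 47.31, S_udd = 29.36, S_ddd = 18.23
Terminal payoffs (K − S): max(-46.22, 0) = 0, max(-17.31, 0) = 0, max(0.6375, 0) = 0.6375, max(11.77, 0) = 11.77
Node uu (S = 52.56): V_uu = 1/1.05·[0.2727·0.0000 + 0.7273·0.0000] = 0.0000
Node ud (S = 32.62): V_ud = 1/1.05·[0.2727·0.0000 + 0.7273·0.6375] = 0.4416
Node dd (S = 20.25): V_dd = 1/1.05·[0.2727·0.6375 + 0.7273·11.7750] = 8.3214
Node u (S = 36.25): V_u = 1/1.05·[0.2727·0.0000 + 0.7273·0.4416] = 0.3058
Node d (S = 22.5): V_d = 1/1.05·[0.2727·0.4416 + 0.7273·8.3214] = 5.8785
Node 0 (S = 25): V_0 = 1/1.05·[0.2727·0.3058 + 0.7273·5.8785] = 4.1511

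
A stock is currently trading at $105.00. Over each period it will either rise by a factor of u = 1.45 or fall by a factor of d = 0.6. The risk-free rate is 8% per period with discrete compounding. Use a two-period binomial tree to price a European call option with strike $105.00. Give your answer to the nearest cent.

Risk-neutral probability p = (1 + 0.08 − 0.6)/(1.45 − 0.6) = 0.4800/0.8500 = 0.5647
Terminal stock prices: S_uu = 220.8, S_ud = 91.35, S_dd = 37.8
Terminal payoffs (S − K): max(115.8, 0) = 115.8, max(-13.65, 0) = 0, max(-67.2, 0) = 0
Node u (S = 152.2): V_u = 1/1.08·[0.5647·115.7625 + 0.4353·0.0000] = 60.5294
Node d (S = 63): V_d = 1/1.08·[0.5647·0.0000 + 0.4353·0.0000] = 0.0000
Node 0 (S = 105): V_0 = 1/1.08·[0.5647·60.5294 + 0.4353·0.0000] = 31.6494

$31.65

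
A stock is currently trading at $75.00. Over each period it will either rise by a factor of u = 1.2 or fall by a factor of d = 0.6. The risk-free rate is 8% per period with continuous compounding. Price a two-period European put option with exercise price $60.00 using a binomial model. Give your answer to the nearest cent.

$2.67

Risk-neutral probability p = (e^0.08 − 0.6)/(1.2 − 0.6) = 0.4833/0.6000 = 0.8055
Terminal stock prices: S_uu = 108, S_ud = 54, S_dd = 27
Terminal payoffs (K − S): max(-48, 0) = 0, max(6, 0) = 6, max(33, 0) = 33
Node u (S = 90): V_u = e^(−0.08)·[0.8055·0.0000 + 0.1945·6.0000] = 1.0774
Node d (S = 45): V_d = e^(−0.08)·[0.8055·6.0000 + 0.1945·33.0000] = 10.3870
Node 0 (S = 75): V_0 = e^(−0.08)·[0.8055·1.0774 + 0.1945·10.3870] = 2.6662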